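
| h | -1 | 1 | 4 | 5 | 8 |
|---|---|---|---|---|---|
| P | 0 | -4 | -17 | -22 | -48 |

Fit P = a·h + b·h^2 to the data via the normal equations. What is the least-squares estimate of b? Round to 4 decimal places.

b = -0.4914

Sums needed: Σh·h = 107, Σh·h^2 = 701, Σh^2·h^2 = 4979.
For XᵀP: Σh·P = -566, Σh^2·P = -3898.
Normal equations: [[107, 701]; [701, 4979]]·[a, b]ᵀ = [-566, -3898]ᵀ.
Determinant 107·4979 − 701² = 41352.
a = ((-566)·4979 − 701·(-3898))/41352 = -10702/5169; b = (107·(-3898) − 701·(-566))/41352 = -2540/5169.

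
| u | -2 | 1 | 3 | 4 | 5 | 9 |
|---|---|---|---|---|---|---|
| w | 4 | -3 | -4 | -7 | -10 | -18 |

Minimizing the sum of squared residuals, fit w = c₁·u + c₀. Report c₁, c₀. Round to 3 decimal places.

c₁ = -1.966, c₀ = 0.221

The normal system XᵀX·[c₁, c₀]ᵀ = Xᵀw is [[136, 20]; [20, 6]]·[c₁, c₀]ᵀ = [-263, -38]ᵀ.
Eliminating c₀: 6·(row 1) − 20·(row 2) gives 416·c₁ = 6·(-263) − 20·(-38) = -818, so c₁ = -409/208.
Then c₀ = ((-38) − 20·(-409/208))/6 = 23/104.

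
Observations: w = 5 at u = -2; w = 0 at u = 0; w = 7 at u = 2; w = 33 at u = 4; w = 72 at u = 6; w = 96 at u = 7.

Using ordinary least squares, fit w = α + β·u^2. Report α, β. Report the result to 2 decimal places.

Sums needed: Σ1 = 6, Σu^2 = 109, Σu^2·u^2 = 3985.
Right-hand side: Σw = 213, Σu^2·w = 7872.
So XᵀX·[α, β]ᵀ = Xᵀw: [[6, 109]; [109, 3985]]·[α, β]ᵀ = [213, 7872]ᵀ.
Eliminating β: 3985·(row 1) − 109·(row 2) gives 12029·α = 3985·213 − 109·7872 = -9243, so α = -9243/12029.
Then β = (7872 − 109·(-9243/12029))/3985 = 24015/12029.

α = -0.77, β = 2.00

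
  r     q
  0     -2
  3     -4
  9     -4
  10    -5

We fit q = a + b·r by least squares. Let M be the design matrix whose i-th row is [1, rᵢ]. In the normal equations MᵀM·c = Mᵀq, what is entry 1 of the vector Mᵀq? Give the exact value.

Entry 1 ↔ basis 1, so (Mᵀq)_{1} = Σᵢ qᵢ = (1)·(-2) + (1)·(-4) + (1)·(-4) + (1)·(-5) = -15.

-15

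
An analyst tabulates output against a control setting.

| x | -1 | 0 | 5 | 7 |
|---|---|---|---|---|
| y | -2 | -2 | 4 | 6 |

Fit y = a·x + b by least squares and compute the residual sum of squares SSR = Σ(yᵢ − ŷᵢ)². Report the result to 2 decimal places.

SSR = 0.58

MᵀM·[a, b]ᵀ = Mᵀy reads: 75·a + 11·b = 64;  11·a + 4·b = 6.
(Σx·x = 75, Σx = 11, Σ1 = 4, Σx·y = 64, Σy = 6.)
Determinant 75·4 − 11² = 179.
a = (64·4 − 11·6)/179 = 190/179; b = (75·6 − 11·64)/179 = -254/179.
Residuals: 86/179, -104/179, 20/179, -2/179; SSR = 104/179.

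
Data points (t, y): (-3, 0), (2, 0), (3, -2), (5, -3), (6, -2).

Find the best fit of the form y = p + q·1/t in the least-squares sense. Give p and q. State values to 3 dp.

p = -1.228, q = -0.992

With design matrix A, AᵀA = [[5, 13/15]; [13/15, 27/50]] and Aᵀy = [-7, -8/5]ᵀ.
Eliminating q: (27/50)·(row 1) − (13/15)·(row 2) gives (877/450)·p = (27/50)·(-7) − (13/15)·(-8/5) = -359/150, so p = -1077/877.
Then q = ((-8/5) − (13/15)·(-1077/877))/(27/50) = -870/877.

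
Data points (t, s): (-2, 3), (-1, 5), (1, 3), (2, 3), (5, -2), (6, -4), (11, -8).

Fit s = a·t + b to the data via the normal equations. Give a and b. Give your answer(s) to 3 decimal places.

The normal system MᵀM·[a, b]ᵀ = Mᵀs is [[192, 22]; [22, 7]]·[a, b]ᵀ = [-124, 0]ᵀ.
Determinant 192·7 − 22² = 860.
a = ((-124)·7 − 22·0)/860 = -217/215; b = (192·0 − 22·(-124))/860 = 682/215.

a = -1.009, b = 3.172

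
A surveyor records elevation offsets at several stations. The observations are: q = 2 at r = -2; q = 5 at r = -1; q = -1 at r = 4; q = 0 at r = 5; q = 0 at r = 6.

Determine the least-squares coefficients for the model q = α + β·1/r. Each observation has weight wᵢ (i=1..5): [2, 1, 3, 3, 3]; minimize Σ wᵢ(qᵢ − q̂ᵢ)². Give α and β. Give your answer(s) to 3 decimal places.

The normal system MᵀWM·[α, β]ᵀ = MᵀWq is [[12, -3/20]; [-3/20, 2269/1200]]·[α, β]ᵀ = [6, -31/4]ᵀ.
Eliminating β: (2269/1200)·(row 1) − (-3/20)·(row 2) gives (9067/400)·α = (2269/1200)·6 − (-3/20)·(-31/4) = 4073/400, so α = 4073/9067.
Then β = ((-31/4) − (-3/20)·(4073/9067))/(2269/1200) = -36840/9067.

α = 0.449, β = -4.063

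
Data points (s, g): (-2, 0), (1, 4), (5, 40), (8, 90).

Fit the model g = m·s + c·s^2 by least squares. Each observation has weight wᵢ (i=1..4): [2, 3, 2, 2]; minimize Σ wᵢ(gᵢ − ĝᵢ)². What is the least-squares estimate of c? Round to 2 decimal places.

c = 1.11

With design matrix A, AᵀWA = [[189, 1261]; [1261, 9477]] and AᵀWg = [1852, 13532]ᵀ.
det = 189·9477 − 1261² = 201032.
m = (1852·9477 − 1261·13532)/201032 = 4688/1933; c = (189·13532 − 1261·1852)/201032 = 27772/25129.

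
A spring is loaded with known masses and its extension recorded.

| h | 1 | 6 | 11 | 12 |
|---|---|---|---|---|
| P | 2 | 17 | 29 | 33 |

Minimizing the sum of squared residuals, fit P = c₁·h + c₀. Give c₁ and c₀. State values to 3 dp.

From the data, Σh·h = 302, Σh = 30, Σ1 = 4.
For MᵀP: Σh·P = 819, ΣP = 81.
Eliminating c₀: 4·(row 1) − 30·(row 2) gives 308·c₁ = 4·819 − 30·81 = 846, so c₁ = 423/154.
Then c₀ = (81 − 30·(423/154))/4 = -27/77.

c₁ = 2.747, c₀ = -0.351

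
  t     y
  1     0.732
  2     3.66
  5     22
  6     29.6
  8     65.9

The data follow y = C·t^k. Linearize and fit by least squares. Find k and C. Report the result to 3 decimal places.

k = 2.101, C = 0.768

Let Y = ln y. Fitting Y = k·ln t + ln C by least squares:
Σln t = 6.1738, Σ(ln t)² = 10.6052, Σln y = 11.6524, Σln t·ln y = 20.6532.
Equations: 10.6052·k + 6.1738·ln C = 20.6532;  6.1738·k + 5·ln C = 11.6524.
Δ = 10.6052·5 − (6.1738)² = 14.9105; k = (20.6532·5 − 6.1738·11.6524)/14.9105 = 2.10097, ln C = (10.6052·11.6524 − 6.1738·20.6532)/14.9105 = -0.26370, so C = exp(-0.26370) = 0.76820.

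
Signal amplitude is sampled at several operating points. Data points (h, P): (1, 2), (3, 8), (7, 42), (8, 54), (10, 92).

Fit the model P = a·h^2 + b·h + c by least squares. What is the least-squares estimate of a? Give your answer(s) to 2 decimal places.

Forming AᵀA = [[16579, 1883, 223]; [1883, 223, 29]; [223, 29, 5]] and AᵀP = [14788, 1672, 198]ᵀ gives AᵀA·[a, b, c]ᵀ = AᵀP.
Solving the 3×3 system (Gaussian elimination) gives a = 22175/19839, b = -49027/19839, c = 26992/6613.

a = 1.12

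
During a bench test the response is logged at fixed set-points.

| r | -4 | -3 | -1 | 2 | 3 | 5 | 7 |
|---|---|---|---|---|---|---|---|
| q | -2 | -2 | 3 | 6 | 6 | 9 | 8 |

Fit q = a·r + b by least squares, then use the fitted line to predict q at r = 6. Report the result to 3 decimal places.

q̂ = 8.927

Setting ∂/∂a … = 0 gives: 113·a + 9·b = 142;  9·a + 7·b = 28.
Δ = 113·7 − 9² = 710.
a = (142·7 − 9·28)/710 = 371/355; b = (113·28 − 9·142)/710 = 943/355.
At r = 6: q̂ = (371/355)·(6) + (943/355)·(1) = 3169/355.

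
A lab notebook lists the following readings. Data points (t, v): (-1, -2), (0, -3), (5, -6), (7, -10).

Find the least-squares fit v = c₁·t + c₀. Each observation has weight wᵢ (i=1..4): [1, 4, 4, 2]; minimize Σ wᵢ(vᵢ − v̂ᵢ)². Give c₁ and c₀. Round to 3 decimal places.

c₁ = -0.840, c₀ = -2.753

Forming MᵀWM = [[199, 33]; [33, 11]] and MᵀWv = [-258, -58]ᵀ gives MᵀWM·[c₁, c₀]ᵀ = MᵀWv.
Determinant 199·11 − 33² = 1100.
c₁ = ((-258)·11 − 33·(-58))/1100 = -21/25; c₀ = (199·(-58) − 33·(-258))/1100 = -757/275.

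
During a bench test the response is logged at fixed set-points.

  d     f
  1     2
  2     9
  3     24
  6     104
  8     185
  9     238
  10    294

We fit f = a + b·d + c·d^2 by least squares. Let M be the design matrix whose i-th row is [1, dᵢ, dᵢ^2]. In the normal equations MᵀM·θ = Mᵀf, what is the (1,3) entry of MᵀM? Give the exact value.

295

Row 1 ↔ basis 1, column 3 ↔ basis d^2, so (MᵀM)_{1,3} = Σᵢ d^2 = (1)·(1) + (1)·(4) + (1)·(9) + (1)·(36) + (1)·(64) + (1)·(81) + (1)·(100) = 295.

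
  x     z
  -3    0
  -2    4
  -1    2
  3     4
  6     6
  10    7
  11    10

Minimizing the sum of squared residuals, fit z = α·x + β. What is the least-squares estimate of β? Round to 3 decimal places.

The normal system MᵀM·[α, β]ᵀ = Mᵀz is [[280, 24]; [24, 7]]·[α, β]ᵀ = [218, 33]ᵀ.
Eliminating β: 7·(row 1) − 24·(row 2) gives 1384·α = 7·218 − 24·33 = 734, so α = 367/692.
Then β = (33 − 24·(367/692))/7 = 501/173.

β = 2.896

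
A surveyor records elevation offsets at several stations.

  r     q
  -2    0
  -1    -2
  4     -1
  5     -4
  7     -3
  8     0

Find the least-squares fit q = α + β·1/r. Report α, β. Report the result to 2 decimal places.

Normal-equation sums: Σ1 = 6, Σ1/r = -219/280, Σ1/r·1/r = 108861/78400.
And Σq = -10, Σ1/r·q = 73/140.
So AᵀA·[α, β]ᵀ = Aᵀq: [[6, -219/280]; [-219/280, 108861/78400]]·[α, β]ᵀ = [-10, 73/140]ᵀ.
Eliminating β: (108861/78400)·(row 1) − (-219/280)·(row 2) gives (121041/15680)·α = (108861/78400)·(-10) − (-219/280)·(73/140) = -5391/400, so α = -117404/67245.
Then β = ((73/140) − (-219/280)·(-117404/67245))/(108861/78400) = -8176/13449.

α = -1.75, β = -0.61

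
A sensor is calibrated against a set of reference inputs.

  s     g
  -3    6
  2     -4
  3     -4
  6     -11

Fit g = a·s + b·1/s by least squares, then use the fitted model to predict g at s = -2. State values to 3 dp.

ĝ = 3.577

MᵀM·[a, b]ᵀ = Mᵀg reads: 58·a + 4·b = -104;  4·a + (1/2)·b = -43/6.
(Σs·s = 58, Σs·1/s = 4, Σ1/s·1/s = 1/2, Σs·g = -104, Σ1/s·g = -43/6.)
det = 58·(1/2) − 4² = 13.
a = ((-104)·(1/2) − 4·(-43/6))/13 = -70/39; b = (58·(-43/6) − 4·(-104))/13 = 1/39.
At s = -2: ĝ = (-70/39)·(-2) + (1/39)·(-1/2) = 93/26.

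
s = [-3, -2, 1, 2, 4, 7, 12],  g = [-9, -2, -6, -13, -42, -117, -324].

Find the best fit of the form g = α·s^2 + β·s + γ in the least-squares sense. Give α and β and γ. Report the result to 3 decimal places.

α = -2.025, β = -2.716, γ = 0.527

The normal system XᵀX·[α, β, γ]ᵀ = Xᵀg is [[23507, 2109, 227]; [2109, 227, 21]; [227, 21, 7]]·[α, β, γ]ᵀ = [-53208, -4876, -513]ᵀ.
Row-reducing yields α = -1078521/532624, β = -1446575/532624, γ = 140445/266312.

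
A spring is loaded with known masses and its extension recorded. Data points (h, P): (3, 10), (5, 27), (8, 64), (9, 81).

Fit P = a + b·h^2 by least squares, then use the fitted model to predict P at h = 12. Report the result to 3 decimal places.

P̂ = 142.522

Sums needed: Σ1 = 4, Σh^2 = 179, Σh^2·h^2 = 11363.
And ΣP = 182, Σh^2·P = 11422.
MᵀM·[a, b]ᵀ = MᵀP becomes [[4, 179]; [179, 11363]]·[a, b]ᵀ = [182, 11422]ᵀ.
Eliminating b: 11363·(row 1) − 179·(row 2) gives 13411·a = 11363·182 − 179·11422 = 23528, so a = 23528/13411.
Then b = (11422 − 179·(23528/13411))/11363 = 13110/13411.
At h = 12: P̂ = (23528/13411)·(1) + (13110/13411)·(144) = 1911368/13411.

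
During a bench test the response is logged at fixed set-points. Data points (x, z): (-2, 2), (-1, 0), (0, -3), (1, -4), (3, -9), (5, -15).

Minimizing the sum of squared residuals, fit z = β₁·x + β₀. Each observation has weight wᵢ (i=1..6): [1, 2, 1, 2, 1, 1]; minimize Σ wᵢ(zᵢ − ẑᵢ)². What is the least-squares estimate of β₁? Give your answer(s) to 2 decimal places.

Normal-equation sums: Σwᵢ·x·x = 42, Σwᵢ·x = 6, Σwᵢ·1 = 8.
For AᵀWz: Σwᵢ·x·z = -114, Σwᵢ·z = -33.
AᵀWA·[β₁, β₀]ᵀ = AᵀWz becomes [[42, 6]; [6, 8]]·[β₁, β₀]ᵀ = [-114, -33]ᵀ.
Determinant 42·8 − 6² = 300.
β₁ = ((-114)·8 − 6·(-33))/300 = -119/50; β₀ = (42·(-33) − 6·(-114))/300 = -117/50.

β₁ = -2.38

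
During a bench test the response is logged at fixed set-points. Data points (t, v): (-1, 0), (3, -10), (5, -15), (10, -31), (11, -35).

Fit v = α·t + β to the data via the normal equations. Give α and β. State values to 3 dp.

α = -2.927, β = -1.806

The normal equations are: 256·α + 28·β = -800;  28·α + 5·β = -91.
(Σt·t = 256, Σt = 28, Σ1 = 5, Σt·v = -800, Σv = -91.)
Δ = 256·5 − 28² = 496.
α = ((-800)·5 − 28·(-91))/496 = -363/124; β = (256·(-91) − 28·(-800))/496 = -56/31.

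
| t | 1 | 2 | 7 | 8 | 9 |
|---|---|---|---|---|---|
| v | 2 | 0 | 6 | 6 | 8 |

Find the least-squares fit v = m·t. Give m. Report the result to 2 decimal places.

The normal system AᵀA·[m]ᵀ = Aᵀv is [[199]]·[m]ᵀ = [164]ᵀ.
Hence m = 164 / 199 ≈ 0.824121.

m = 0.82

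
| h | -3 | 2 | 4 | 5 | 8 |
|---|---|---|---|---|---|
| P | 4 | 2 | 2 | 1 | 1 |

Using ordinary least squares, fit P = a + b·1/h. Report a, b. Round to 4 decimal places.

a = 2.3984, b = -2.6858

Entries of MᵀM: Σ1 = 5, Σ1/h = 89/120, Σ1/h·1/h = 6901/14400.
Right-hand side: ΣP = 10, Σ1/h·P = 59/120.
Determinant 5·(6901/14400) − (89/120)² = 3323/1800.
a = (10·(6901/14400) − (89/120)·(59/120))/(3323/1800) = 63759/26584; b = (5·(59/120) − (89/120)·10)/(3323/1800) = -8925/3323.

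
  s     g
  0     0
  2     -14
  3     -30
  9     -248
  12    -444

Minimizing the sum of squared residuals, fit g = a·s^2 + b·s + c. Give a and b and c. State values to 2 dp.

Entries of AᵀA: Σs^2·s^2 = 27394, Σs^2·s = 2492, Σs^2 = 238, Σs·s = 238, Σs = 26, Σ1 = 5.
Right-hand side: Σs^2·g = -84350, Σs·g = -7678, Σg = -736.
Row-reducing yields a = -99701/32493, b = -575/32493, c = -11404/10831.

a = -3.07, b = -0.02, c = -1.05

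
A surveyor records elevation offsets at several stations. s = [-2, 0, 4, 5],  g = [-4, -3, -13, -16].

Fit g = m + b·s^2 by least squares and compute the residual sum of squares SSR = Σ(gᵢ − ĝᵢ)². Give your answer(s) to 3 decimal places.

SSR = 3.259

Sums needed: Σ1 = 4, Σs^2 = 45, Σs^2·s^2 = 897.
For Xᵀg: Σg = -36, Σs^2·g = -624.
det = 4·897 − 45² = 1563.
m = ((-36)·897 − 45·(-624))/1563 = -1404/521; b = (4·(-624) − 45·(-36))/1563 = -292/521.
Residuals: 488/521, -159/521, -697/521, 368/521; SSR = 1698/521.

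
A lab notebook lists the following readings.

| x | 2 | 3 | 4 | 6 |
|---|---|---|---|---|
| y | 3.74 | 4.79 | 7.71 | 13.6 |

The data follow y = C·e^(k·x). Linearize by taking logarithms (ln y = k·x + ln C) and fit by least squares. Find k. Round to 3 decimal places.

Let Y = ln y. Fitting Y = k·x + ln C by least squares:
XᵀX = [[65.0000, 15.0000]; [15.0000, 4]], rhs = [31.1683, 7.5382]ᵀ  (here Σx = 15.0000, Σ(x)² = 65.0000, Σln y = 7.5382, Σx·ln y = 31.1683).
Solving (det = 35.0000): k = 0.33143, ln C = 0.64170.

k = 0.331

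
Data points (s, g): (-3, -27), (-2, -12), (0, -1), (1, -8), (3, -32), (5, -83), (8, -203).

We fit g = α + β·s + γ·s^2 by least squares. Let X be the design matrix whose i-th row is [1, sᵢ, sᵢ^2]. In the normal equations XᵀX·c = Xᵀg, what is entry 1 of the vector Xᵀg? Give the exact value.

Entry 1 ↔ basis 1, so (Xᵀg)_{1} = Σᵢ gᵢ = (1)·(-27) + (1)·(-12) + (1)·(-1) + (1)·(-8) + (1)·(-32) + (1)·(-83) + (1)·(-203) = -366.

-366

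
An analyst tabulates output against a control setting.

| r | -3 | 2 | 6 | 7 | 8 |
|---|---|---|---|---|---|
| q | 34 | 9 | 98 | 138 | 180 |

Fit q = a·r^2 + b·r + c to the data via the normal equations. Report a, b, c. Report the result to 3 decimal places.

From the data, Σr^2·r^2 = 7890, Σr^2·r = 1052, Σr^2 = 162, Σr·r = 162, Σr = 20, Σ1 = 5.
And Σr^2·q = 22152, Σr·q = 2910, Σq = 459.
So MᵀM·[a, b, c]ᵀ = Mᵀq: [[7890, 1052, 162]; [1052, 162, 20]; [162, 20, 5]]·[a, b, c]ᵀ = [22152, 2910, 459]ᵀ.
Solving the 3×3 system (Gaussian elimination) gives a = 203871/66703, b = -130791/66703, c = 41079/66703.

a = 3.056, b = -1.961, c = 0.616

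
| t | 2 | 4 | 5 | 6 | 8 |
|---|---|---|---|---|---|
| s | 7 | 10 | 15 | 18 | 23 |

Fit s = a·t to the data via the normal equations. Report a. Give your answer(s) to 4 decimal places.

Sums needed: Σt·t = 145.
For Aᵀs: Σt·s = 421.
Normal equations: [[145]]·[a]ᵀ = [421]ᵀ.
Hence a = 421 / 145 ≈ 2.90345.

a = 2.9034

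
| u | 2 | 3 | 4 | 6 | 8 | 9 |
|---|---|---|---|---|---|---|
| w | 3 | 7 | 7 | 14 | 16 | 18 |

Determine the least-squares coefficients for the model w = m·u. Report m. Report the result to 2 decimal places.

m = 2.04

Entries of XᵀX: Σu·u = 210.
And Σu·w = 429.
XᵀX·[m]ᵀ = Xᵀw becomes [[210]]·[m]ᵀ = [429]ᵀ.
m = 429/210 = 2.04286.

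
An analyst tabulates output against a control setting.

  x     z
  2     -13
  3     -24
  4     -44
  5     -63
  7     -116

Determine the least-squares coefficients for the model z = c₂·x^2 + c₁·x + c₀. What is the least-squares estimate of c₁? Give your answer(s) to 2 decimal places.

c₁ = -3.82

Sums needed: Σx^2·x^2 = 3379, Σx^2·x = 567, Σx^2 = 103, Σx·x = 103, Σx = 21, Σ1 = 5.
For Mᵀz: Σx^2·z = -8231, Σx·z = -1401, Σz = -260.
So MᵀM·[c₂, c₁, c₀]ᵀ = Mᵀz: [[3379, 567, 103]; [567, 103, 21]; [103, 21, 5]]·[c₂, c₁, c₀]ᵀ = [-8231, -1401, -260]ᵀ.
Solving the 3×3 system (Gaussian elimination) gives c₂ = -2551/1358, c₁ = -741/194, c₀ = 1860/679.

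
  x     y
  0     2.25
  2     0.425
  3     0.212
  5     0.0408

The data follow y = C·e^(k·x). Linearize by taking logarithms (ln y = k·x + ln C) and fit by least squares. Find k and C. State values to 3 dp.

k = -0.798, C = 2.217

Taking logs, ln y = k·x + ln C, so regress ln y on x.
Σx = 10.0000, Σ(x)² = 38.0000, Σln y = -4.7950, Σx·ln y = -22.3602.
Equations: 38.0000·k + 10.0000·ln C = -22.3602;  10.0000·k + 4·ln C = -4.7950.
Solving (det = 52.0000): k = -0.79790, ln C = 0.79602, so C = exp(0.79602) = 2.21669.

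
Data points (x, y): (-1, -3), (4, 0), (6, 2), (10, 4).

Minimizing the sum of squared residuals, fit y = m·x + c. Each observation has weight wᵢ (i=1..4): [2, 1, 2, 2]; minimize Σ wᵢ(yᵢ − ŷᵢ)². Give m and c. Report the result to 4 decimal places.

m = 0.6476, c = -2.2883

The normal equations are: 290·m + 34·c = 110;  34·m + 7·c = 6.
Δ = 290·7 − 34² = 874.
m = (110·7 − 34·6)/874 = 283/437; c = (290·6 − 34·110)/874 = -1000/437.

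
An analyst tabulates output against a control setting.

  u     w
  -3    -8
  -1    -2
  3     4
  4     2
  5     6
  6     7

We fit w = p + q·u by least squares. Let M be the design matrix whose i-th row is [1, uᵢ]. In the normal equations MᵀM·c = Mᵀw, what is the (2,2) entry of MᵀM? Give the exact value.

Row 2 ↔ basis u, column 2 ↔ basis u, so (MᵀM)_{2,2} = Σᵢ (u)·(u) = (-3)·(-3) + (-1)·(-1) + (3)·(3) + (4)·(4) + (5)·(5) + (6)·(6) = 96.

96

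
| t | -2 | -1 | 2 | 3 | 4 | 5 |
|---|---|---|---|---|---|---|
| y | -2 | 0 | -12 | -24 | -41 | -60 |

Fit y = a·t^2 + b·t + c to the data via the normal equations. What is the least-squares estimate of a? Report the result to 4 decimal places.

a = -1.9238

From the data, Σt^2·t^2 = 995, Σt^2·t = 215, Σt^2 = 59, Σt·t = 59, Σt = 11, Σ1 = 6.
Moment sums: Σt^2·y = -2428, Σt·y = -556, Σy = -139.
Normal equations: [[995, 215, 59]; [215, 59, 11]; [59, 11, 6]]·[a, b, c]ᵀ = [-2428, -556, -139]ᵀ.
Inverting the 3×3 Gram matrix, [a, b, c]ᵀ = [-4517/2348, -5783/2348, 156/587]ᵀ.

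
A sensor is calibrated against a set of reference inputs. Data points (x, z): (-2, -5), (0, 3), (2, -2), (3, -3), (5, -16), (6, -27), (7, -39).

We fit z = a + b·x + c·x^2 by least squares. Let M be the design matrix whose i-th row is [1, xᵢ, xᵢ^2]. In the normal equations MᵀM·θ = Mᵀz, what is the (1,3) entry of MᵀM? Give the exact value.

127

Row 1 ↔ basis 1, column 3 ↔ basis x^2, so (MᵀM)_{1,3} = Σᵢ x^2 = (1)·(4) + (1)·(0) + (1)·(4) + (1)·(9) + (1)·(25) + (1)·(36) + (1)·(49) = 127.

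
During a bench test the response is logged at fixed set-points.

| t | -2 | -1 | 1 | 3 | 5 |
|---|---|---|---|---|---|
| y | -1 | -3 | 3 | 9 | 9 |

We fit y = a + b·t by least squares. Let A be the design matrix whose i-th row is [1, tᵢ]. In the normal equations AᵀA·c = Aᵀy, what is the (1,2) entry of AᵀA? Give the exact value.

Row 1 ↔ basis 1, column 2 ↔ basis t, so (AᵀA)_{1,2} = Σᵢ t = (1)·(-2) + (1)·(-1) + (1)·(1) + (1)·(3) + (1)·(5) = 6.

6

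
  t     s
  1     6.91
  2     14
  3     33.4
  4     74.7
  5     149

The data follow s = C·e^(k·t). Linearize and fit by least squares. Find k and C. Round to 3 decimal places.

k = 0.782, C = 3.110

Linearized form: ln s = k·t + ln C. From the 5 transformed points,
XᵀX = [[55.0000, 15.0000]; [15.0000, 5]], rhs = [60.0104, 17.3980]ᵀ  (here Σt = 15.0000, Σ(t)² = 55.0000, Σln s = 17.3980, Σt·ln s = 60.0104).
Solving (det = 50.0000): k = 0.78164, ln C = 1.13469, so C = exp(1.13469) = 3.11021.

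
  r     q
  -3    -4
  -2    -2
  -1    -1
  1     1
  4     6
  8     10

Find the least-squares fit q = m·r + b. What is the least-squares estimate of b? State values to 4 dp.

b = 0.1843

Setting ∂/∂m … = 0 gives: 95·m + 7·b = 122;  7·m + 6·b = 10.
Eliminating b: 6·(row 1) − 7·(row 2) gives 521·m = 6·122 − 7·10 = 662, so m = 662/521.
Then b = (10 − 7·(662/521))/6 = 96/521.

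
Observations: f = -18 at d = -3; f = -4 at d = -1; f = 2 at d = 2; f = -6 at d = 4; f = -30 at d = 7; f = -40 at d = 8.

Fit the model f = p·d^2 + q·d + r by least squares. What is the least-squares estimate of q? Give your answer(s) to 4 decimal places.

Entries of XᵀX: Σd^2·d^2 = 6851, Σd^2·d = 899, Σd^2 = 143, Σd·d = 143, Σd = 17, Σ1 = 6.
Moment sums: Σd^2·f = -4284, Σd·f = -492, Σf = -96.
XᵀX·[p, q, r]ᵀ = Xᵀf becomes [[6851, 899, 143]; [899, 143, 17]; [143, 17, 6]]·[p, q, r]ᵀ = [-4284, -492, -96]ᵀ.
Solving the 3×3 system (Gaussian elimination) gives p = -20161/20656, q = 57067/20656, r = -5841/10328.

q = 2.7627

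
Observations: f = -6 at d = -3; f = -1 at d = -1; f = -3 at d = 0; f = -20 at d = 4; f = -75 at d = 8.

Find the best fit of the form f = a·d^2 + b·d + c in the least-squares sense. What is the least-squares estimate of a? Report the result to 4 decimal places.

a = -1.0075

Setting ∂/∂a … = 0 gives: 4434·a + 548·b + 90·c = -5175;  548·a + 90·b + 8·c = -661;  90·a + 8·b + 5·c = -105.
(Σd^2·d^2 = 4434, Σd^2·d = 548, Σd^2 = 90, Σd·d = 90, Σd = 8, Σ1 = 5, Σd^2·f = -5175, Σd·f = -661, Σf = -105.)
Row-reducing yields a = -136075/135062, b = -150405/135062, c = -73152/67531.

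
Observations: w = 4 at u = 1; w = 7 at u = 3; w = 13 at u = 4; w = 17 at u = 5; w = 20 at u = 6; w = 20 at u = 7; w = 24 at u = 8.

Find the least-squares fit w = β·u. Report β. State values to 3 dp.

β = 3.070

From the data, Σu·u = 200.
For Mᵀw: Σu·w = 614.
β = 614/200 = 3.07.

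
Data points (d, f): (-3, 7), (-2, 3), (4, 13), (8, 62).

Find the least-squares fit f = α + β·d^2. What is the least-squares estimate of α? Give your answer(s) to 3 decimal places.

The normal system MᵀM·[α, β]ᵀ = Mᵀf is [[4, 93]; [93, 4449]]·[α, β]ᵀ = [85, 4251]ᵀ.
det = 4·4449 − 93² = 9147.
α = (85·4449 − 93·4251)/9147 = -5726/3049; β = (4·4251 − 93·85)/9147 = 3033/3049.

α = -1.878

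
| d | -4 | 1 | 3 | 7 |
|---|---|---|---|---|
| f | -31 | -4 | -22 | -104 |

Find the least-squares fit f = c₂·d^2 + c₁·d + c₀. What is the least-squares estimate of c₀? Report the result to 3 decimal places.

c₀ = -1.686

The normal equations are: 2739·c₂ + 307·c₁ + 75·c₀ = -5794;  307·c₂ + 75·c₁ + 7·c₀ = -674;  75·c₂ + 7·c₁ + 4·c₀ = -161.
Row-reducing yields c₂ = -105209/52742, c₁ = -35021/52742, c₀ = -44455/26371.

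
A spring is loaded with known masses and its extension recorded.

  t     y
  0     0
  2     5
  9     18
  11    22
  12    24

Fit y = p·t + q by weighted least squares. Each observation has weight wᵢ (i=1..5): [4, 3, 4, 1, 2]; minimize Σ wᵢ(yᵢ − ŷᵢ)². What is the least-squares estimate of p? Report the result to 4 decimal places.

p = 1.9673

Entries of AᵀWA: Σwᵢ·t·t = 745, Σwᵢ·t = 77, Σwᵢ·1 = 14.
And Σwᵢ·t·y = 1496, Σwᵢ·y = 157.
AᵀWA·[p, q]ᵀ = AᵀWy becomes [[745, 77]; [77, 14]]·[p, q]ᵀ = [1496, 157]ᵀ.
Determinant 745·14 − 77² = 4501.
p = (1496·14 − 77·157)/4501 = 1265/643; q = (745·157 − 77·1496)/4501 = 1773/4501.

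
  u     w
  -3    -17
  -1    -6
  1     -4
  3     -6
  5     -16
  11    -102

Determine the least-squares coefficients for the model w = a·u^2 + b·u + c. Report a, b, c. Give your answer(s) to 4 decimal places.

With design matrix M, MᵀM = [[15430, 1456, 166]; [1456, 166, 16]; [166, 16, 6]] and Mᵀw = [-12959, -1167, -151]ᵀ.
Row-reducing yields a = -11569/11616, b = 3604/1815, c = -56281/19360.

a = -0.9960, b = 1.9857, c = -2.9071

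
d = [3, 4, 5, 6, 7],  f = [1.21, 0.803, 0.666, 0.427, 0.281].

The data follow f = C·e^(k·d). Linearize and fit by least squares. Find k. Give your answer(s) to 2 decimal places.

k = -0.36

Taking logs, ln f = k·d + ln C, so regress ln f on d.
AᵀA = [[135.0000, 25.0000]; [25.0000, 5]], rhs = [-16.3297, -2.5556]ᵀ  (here Σd = 25.0000, Σ(d)² = 135.0000, Σln f = -2.5556, Σd·ln f = -16.3297).
Solving (det = 50.0000): k = -0.35516, ln C = 1.26468.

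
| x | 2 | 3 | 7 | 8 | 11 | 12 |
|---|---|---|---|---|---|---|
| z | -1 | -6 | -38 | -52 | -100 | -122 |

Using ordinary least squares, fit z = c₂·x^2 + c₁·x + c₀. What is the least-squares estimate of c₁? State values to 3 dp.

c₁ = 0.867

Sums needed: Σx^2·x^2 = 41971, Σx^2·x = 3949, Σx^2 = 391, Σx·x = 391, Σx = 43, Σ1 = 6.
And Σx^2·z = -34916, Σx·z = -3266, Σz = -319.
MᵀM·[c₂, c₁, c₀]ᵀ = Mᵀz becomes [[41971, 3949, 391]; [3949, 391, 43]; [391, 43, 6]]·[c₂, c₁, c₀]ᵀ = [-34916, -3266, -319]ᵀ.
Solving the 3×3 system (Gaussian elimination) gives c₂ = -475/518, c₁ = 449/518, c₀ = 14/37.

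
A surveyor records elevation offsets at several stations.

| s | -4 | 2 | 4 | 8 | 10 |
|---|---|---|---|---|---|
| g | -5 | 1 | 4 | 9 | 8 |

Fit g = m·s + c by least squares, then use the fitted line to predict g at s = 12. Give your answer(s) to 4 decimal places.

The normal system XᵀX·[m, c]ᵀ = Xᵀg is [[200, 20]; [20, 5]]·[m, c]ᵀ = [190, 17]ᵀ.
Δ = 200·5 − 20² = 600.
m = (190·5 − 20·17)/600 = 61/60; c = (200·17 − 20·190)/600 = -2/3.
At s = 12: ĝ = (61/60)·(12) + (-2/3)·(1) = 173/15.

ĝ = 11.5333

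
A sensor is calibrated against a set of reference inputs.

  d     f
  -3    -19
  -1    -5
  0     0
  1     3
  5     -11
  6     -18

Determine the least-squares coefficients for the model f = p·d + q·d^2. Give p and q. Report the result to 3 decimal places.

Sums needed: Σd·d = 72, Σd·d^2 = 314, Σd^2·d^2 = 2004.
For Xᵀf: Σd·f = -98, Σd^2·f = -1096.
Normal equations: [[72, 314]; [314, 2004]]·[p, q]ᵀ = [-98, -1096]ᵀ.
det = 72·2004 − 314² = 45692.
p = ((-98)·2004 − 314·(-1096))/45692 = 36938/11423; q = (72·(-1096) − 314·(-98))/45692 = -12035/11423.

p = 3.234, q = -1.054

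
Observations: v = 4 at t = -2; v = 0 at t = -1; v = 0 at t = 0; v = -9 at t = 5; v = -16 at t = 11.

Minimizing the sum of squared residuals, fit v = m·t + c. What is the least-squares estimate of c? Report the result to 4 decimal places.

c = -0.3311

The normal equations are: 151·m + 13·c = -229;  13·m + 5·c = -21.
(Σt·t = 151, Σt = 13, Σ1 = 5, Σt·v = -229, Σv = -21.)
Determinant 151·5 − 13² = 586.
m = ((-229)·5 − 13·(-21))/586 = -436/293; c = (151·(-21) − 13·(-229))/586 = -97/293.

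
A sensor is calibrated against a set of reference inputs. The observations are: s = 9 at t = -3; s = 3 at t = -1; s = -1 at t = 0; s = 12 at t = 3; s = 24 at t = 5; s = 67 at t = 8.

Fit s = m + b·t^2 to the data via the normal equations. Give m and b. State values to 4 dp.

Forming AᵀA = [[6, 108]; [108, 4884]] and Aᵀs = [114, 5080]ᵀ gives AᵀA·[m, b]ᵀ = Aᵀs.
Determinant 6·4884 − 108² = 17640.
m = (114·4884 − 108·5080)/17640 = 113/245; b = (6·5080 − 108·114)/17640 = 757/735.

m = 0.4612, b = 1.0299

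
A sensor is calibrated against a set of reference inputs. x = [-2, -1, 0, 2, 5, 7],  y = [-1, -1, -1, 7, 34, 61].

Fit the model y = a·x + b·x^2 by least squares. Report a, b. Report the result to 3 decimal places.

Normal-equation sums: Σx·x = 83, Σx·x^2 = 467, Σx^2·x^2 = 3059.
And Σx·y = 614, Σx^2·y = 3862.
Normal equations: [[83, 467]; [467, 3059]]·[a, b]ᵀ = [614, 3862]ᵀ.
Determinant 83·3059 − 467² = 35808.
a = (614·3059 − 467·3862)/35808 = 4667/2238; b = (83·3862 − 467·614)/35808 = 2113/2238.

a = 2.085, b = 0.944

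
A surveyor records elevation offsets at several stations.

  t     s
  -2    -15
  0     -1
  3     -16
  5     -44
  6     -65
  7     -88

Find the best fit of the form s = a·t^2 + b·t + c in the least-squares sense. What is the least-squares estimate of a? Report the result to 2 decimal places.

The normal system XᵀX·[a, b, c]ᵀ = Xᵀs is [[4419, 703, 123]; [703, 123, 19]; [123, 19, 6]]·[a, b, c]ᵀ = [-7956, -1244, -229]ᵀ.
Inverting the 3×3 Gram matrix, [a, b, c]ᵀ = [-5765/2856, 1727/952, -1807/714]ᵀ.

a = -2.02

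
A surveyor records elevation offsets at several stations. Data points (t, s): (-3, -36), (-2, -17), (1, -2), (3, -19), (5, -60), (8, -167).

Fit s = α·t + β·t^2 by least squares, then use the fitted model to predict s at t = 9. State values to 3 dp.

ŝ = -214.769

Normal-equation sums: Σt·t = 112, Σt·t^2 = 630, Σt^2·t^2 = 4900.
Moment sums: Σt·s = -1553, Σt^2·s = -12753.
MᵀM·[α, β]ᵀ = Mᵀs becomes [[112, 630]; [630, 4900]]·[α, β]ᵀ = [-1553, -12753]ᵀ.
Eliminating β: 4900·(row 1) − 630·(row 2) gives 151900·α = 4900·(-1553) − 630·(-12753) = 424690, so α = 6067/2170.
Then β = ((-12753) − 630·(6067/2170))/4900 = -32139/10850.
At t = 9: ŝ = (6067/2170)·(9) + (-32139/10850)·(81) = -166446/775.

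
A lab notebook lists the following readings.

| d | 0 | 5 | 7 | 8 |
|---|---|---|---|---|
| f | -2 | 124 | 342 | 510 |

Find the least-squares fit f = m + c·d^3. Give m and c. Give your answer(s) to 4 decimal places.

Sums needed: Σ1 = 4, Σd^3 = 980, Σd^3·d^3 = 395418.
Right-hand side: Σf = 974, Σd^3·f = 393926.
AᵀA·[m, c]ᵀ = Aᵀf becomes [[4, 980]; [980, 395418]]·[m, c]ᵀ = [974, 393926]ᵀ.
det = 4·395418 − 980² = 621272.
m = (974·395418 − 980·393926)/621272 = -227587/155318; c = (4·393926 − 980·974)/621272 = 77648/77659.

m = -1.4653, c = 0.9999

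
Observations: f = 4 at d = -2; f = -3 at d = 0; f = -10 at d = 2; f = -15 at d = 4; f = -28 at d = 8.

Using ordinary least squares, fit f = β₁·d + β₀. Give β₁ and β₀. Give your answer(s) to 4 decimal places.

The normal system XᵀX·[β₁, β₀]ᵀ = Xᵀf is [[88, 12]; [12, 5]]·[β₁, β₀]ᵀ = [-312, -52]ᵀ.
Eliminating β₀: 5·(row 1) − 12·(row 2) gives 296·β₁ = 5·(-312) − 12·(-52) = -936, so β₁ = -117/37.
Then β₀ = ((-52) − 12·(-117/37))/5 = -104/37.

β₁ = -3.1622, β₀ = -2.8108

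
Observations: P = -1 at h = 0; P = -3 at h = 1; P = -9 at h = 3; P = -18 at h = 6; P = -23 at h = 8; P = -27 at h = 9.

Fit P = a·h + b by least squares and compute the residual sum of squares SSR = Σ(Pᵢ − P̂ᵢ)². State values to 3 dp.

Setting ∂/∂a … = 0 gives: 191·a + 27·b = -565;  27·a + 6·b = -81.
(Σh·h = 191, Σh = 27, Σ1 = 6, Σh·P = -565, ΣP = -81.)
Eliminating b: 6·(row 1) − 27·(row 2) gives 417·a = 6·(-565) − 27·(-81) = -1203, so a = -401/139.
Then b = ((-81) − 27·(-401/139))/6 = -72/139.
Residuals: -67/139, 56/139, 24/139, -24/139, 83/139, -72/139; SSR = 150/139.

SSR = 1.079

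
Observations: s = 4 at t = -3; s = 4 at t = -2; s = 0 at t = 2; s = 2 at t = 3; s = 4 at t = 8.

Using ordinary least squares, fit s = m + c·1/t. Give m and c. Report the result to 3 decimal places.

m = 2.886, c = -3.425

With design matrix M, MᵀM = [[5, 1/8]; [1/8, 425/576]] and Mᵀs = [14, -13/6]ᵀ.
Δ = 5·(425/576) − (1/8)² = 529/144.
m = (14·(425/576) − (1/8)·(-13/6))/(529/144) = 3053/1058; c = (5·(-13/6) − (1/8)·14)/(529/144) = -1812/529.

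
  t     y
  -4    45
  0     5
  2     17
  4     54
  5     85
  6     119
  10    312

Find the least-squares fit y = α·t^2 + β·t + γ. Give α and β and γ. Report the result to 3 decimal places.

From the data, Σt^2·t^2 = 12449, Σt^2·t = 1349, Σt^2 = 197, Σt·t = 197, Σt = 23, Σ1 = 7.
Moment sums: Σt^2·y = 39261, Σt·y = 4329, Σy = 637.
AᵀA·[α, β, γ]ᵀ = Aᵀy becomes [[12449, 1349, 197]; [1349, 197, 23]; [197, 23, 7]]·[α, β, γ]ᵀ = [39261, 4329, 637]ᵀ.
Row-reducing yields α = 85127/28837, β = 39074/28837, γ = 100064/28837.

α = 2.952, β = 1.355, γ = 3.470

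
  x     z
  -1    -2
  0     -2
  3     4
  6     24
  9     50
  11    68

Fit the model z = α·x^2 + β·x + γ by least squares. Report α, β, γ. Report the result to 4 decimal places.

From the data, Σx^2·x^2 = 22580, Σx^2·x = 2302, Σx^2 = 248, Σx·x = 248, Σx = 28, Σ1 = 6.
Right-hand side: Σx^2·z = 13176, Σx·z = 1356, Σz = 142.
Solving the 3×3 system (Gaussian elimination) gives α = 3184/6819, β = 9232/6819, γ = -4435/2273.

α = 0.4669, β = 1.3539, γ = -1.9512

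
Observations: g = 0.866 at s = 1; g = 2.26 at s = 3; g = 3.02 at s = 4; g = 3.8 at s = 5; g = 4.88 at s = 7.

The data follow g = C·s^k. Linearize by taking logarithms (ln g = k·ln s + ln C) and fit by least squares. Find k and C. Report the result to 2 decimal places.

Linearized form: ln g = k·ln s + ln C. From the 5 transformed points,
XᵀX = [[9.5056, 6.0403]; [6.0403, 5]], rhs = [7.6611, 4.6969]ᵀ  (here Σln s = 6.0403, Σ(ln s)² = 9.5056, Σln g = 4.6969, Σln s·ln g = 7.6611).
Δ = 9.5056·5 − (6.0403)² = 11.0434; k = (7.6611·5 − 6.0403·4.6969)/11.0434 = 0.89965, ln C = (9.5056·4.6969 − 6.0403·7.6611)/11.0434 = -0.14744, so C = exp(-0.14744) = 0.86291.

k = 0.90, C = 0.86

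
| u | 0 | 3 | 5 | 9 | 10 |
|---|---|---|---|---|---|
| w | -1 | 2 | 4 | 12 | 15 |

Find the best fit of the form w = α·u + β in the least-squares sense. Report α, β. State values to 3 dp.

α = 1.607, β = -2.277

Forming MᵀM = [[215, 27]; [27, 5]] and Mᵀw = [284, 32]ᵀ gives MᵀM·[α, β]ᵀ = Mᵀw.
Eliminating β: 5·(row 1) − 27·(row 2) gives 346·α = 5·284 − 27·32 = 556, so α = 278/173.
Then β = (32 − 27·(278/173))/5 = -394/173.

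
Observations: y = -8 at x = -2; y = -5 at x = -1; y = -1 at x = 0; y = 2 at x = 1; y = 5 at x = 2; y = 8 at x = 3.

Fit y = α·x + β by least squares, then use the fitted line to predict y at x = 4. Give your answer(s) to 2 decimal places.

The normal system AᵀA·[α, β]ᵀ = Aᵀy is [[19, 3]; [3, 6]]·[α, β]ᵀ = [57, 1]ᵀ.
Δ = 19·6 − 3² = 105.
α = (57·6 − 3·1)/105 = 113/35; β = (19·1 − 3·57)/105 = -152/105.
At x = 4: ŷ = (113/35)·(4) + (-152/105)·(1) = 172/15.

ŷ = 11.47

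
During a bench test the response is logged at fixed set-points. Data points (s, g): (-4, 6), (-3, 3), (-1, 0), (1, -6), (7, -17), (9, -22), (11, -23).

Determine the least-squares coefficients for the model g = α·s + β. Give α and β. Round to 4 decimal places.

α = -1.9942, β = -2.7309

Normal-equation sums: Σs·s = 278, Σs = 20, Σ1 = 7.
For Mᵀg: Σs·g = -609, Σg = -59.
So MᵀM·[α, β]ᵀ = Mᵀg: [[278, 20]; [20, 7]]·[α, β]ᵀ = [-609, -59]ᵀ.
det = 278·7 − 20² = 1546.
α = ((-609)·7 − 20·(-59))/1546 = -3083/1546; β = (278·(-59) − 20·(-609))/1546 = -2111/773.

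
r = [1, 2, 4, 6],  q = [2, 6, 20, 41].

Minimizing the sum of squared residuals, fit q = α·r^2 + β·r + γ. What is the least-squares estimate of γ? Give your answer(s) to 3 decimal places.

γ = -0.412

Compute the Gram sums: Σr^2·r^2 = 1569, Σr^2·r = 289, Σr^2 = 57, Σr·r = 57, Σr = 13, Σ1 = 4.
Right-hand side: Σr^2·q = 1822, Σr·q = 340, Σq = 69.
So AᵀA·[α, β, γ]ᵀ = Aᵀq: [[1569, 289, 57]; [289, 57, 13]; [57, 13, 4]]·[α, β, γ]ᵀ = [1822, 340, 69]ᵀ.
Row-reducing yields α = 725/796, β = 1147/796, γ = -82/199.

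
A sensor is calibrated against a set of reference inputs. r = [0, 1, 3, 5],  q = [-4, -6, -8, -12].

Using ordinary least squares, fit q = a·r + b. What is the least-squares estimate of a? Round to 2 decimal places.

a = -1.53

The normal equations are: 35·a + 9·b = -90;  9·a + 4·b = -30.
Δ = 35·4 − 9² = 59.
a = ((-90)·4 − 9·(-30))/59 = -90/59; b = (35·(-30) − 9·(-90))/59 = -240/59.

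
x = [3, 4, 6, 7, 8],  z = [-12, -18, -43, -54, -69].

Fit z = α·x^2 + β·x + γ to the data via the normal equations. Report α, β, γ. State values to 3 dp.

Entries of AᵀA: Σx^2·x^2 = 8130, Σx^2·x = 1162, Σx^2 = 174, Σx·x = 174, Σx = 28, Σ1 = 5.
For Aᵀz: Σx^2·z = -9006, Σx·z = -1296, Σz = -196.
Row-reducing yields α = -457/616, β = -303/88, γ = 1817/308.

α = -0.742, β = -3.443, γ = 5.899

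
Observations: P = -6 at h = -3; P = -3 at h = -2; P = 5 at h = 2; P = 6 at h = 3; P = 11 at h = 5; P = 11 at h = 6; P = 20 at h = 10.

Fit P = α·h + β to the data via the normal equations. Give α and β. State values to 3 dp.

AᵀA·[α, β]ᵀ = AᵀP reads: 187·α + 21·β = 373;  21·α + 7·β = 44.
(Σh·h = 187, Σh = 21, Σ1 = 7, Σh·P = 373, ΣP = 44.)
Eliminating β: 7·(row 1) − 21·(row 2) gives 868·α = 7·373 − 21·44 = 1687, so α = 241/124.
Then β = (44 − 21·(241/124))/7 = 395/868.

α = 1.944, β = 0.455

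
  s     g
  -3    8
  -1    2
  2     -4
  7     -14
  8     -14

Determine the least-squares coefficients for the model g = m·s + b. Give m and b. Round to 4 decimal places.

Compute the Gram sums: Σs·s = 127, Σs = 13, Σ1 = 5.
And Σs·g = -244, Σg = -22.
So AᵀA·[m, b]ᵀ = Aᵀg: [[127, 13]; [13, 5]]·[m, b]ᵀ = [-244, -22]ᵀ.
Δ = 127·5 − 13² = 466.
m = ((-244)·5 − 13·(-22))/466 = -467/233; b = (127·(-22) − 13·(-244))/466 = 189/233.

m = -2.0043, b = 0.8112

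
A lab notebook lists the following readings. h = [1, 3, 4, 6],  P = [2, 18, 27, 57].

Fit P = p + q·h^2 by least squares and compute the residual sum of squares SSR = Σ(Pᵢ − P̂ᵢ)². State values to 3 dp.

The normal equations are: 4·p + 62·q = 104;  62·p + 1634·q = 2648.
Eliminating q: 1634·(row 1) − 62·(row 2) gives 2692·p = 1634·104 − 62·2648 = 5760, so p = 1440/673.
Then q = (2648 − 62·(1440/673))/1634 = 1036/673.
Residuals: -1130/673, 1350/673, 155/673, -375/673; SSR = 4850/673.

SSR = 7.207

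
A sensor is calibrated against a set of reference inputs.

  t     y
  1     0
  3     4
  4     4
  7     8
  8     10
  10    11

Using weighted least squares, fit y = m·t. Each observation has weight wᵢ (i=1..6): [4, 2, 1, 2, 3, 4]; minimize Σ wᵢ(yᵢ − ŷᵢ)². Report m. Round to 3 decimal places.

The normal system MᵀWM·[m]ᵀ = MᵀWy is [[728]]·[m]ᵀ = [832]ᵀ.
Hence m = 832 / 728 ≈ 1.14286.

m = 1.143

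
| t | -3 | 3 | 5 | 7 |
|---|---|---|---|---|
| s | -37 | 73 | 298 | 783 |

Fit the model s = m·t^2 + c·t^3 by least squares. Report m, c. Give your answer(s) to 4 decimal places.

Forming MᵀM = [[3188, 19932]; [19932, 134732]] and Mᵀs = [46141, 308789]ᵀ gives MᵀM·[m, c]ᵀ = Mᵀs.
Eliminating c: 134732·(row 1) − 19932·(row 2) gives 32240992·m = 134732·46141 − 19932·308789 = 61886864, so m = 3867929/2015062.
Then c = (308789 − 19932·(3867929/2015062))/134732 = 8092115/4030124.

m = 1.9195, c = 2.0079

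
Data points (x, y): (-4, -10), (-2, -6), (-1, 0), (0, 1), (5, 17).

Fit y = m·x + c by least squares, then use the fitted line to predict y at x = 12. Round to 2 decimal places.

Entries of AᵀA: Σx·x = 46, Σx = -2, Σ1 = 5.
For Aᵀy: Σx·y = 137, Σy = 2.
AᵀA·[m, c]ᵀ = Aᵀy becomes [[46, -2]; [-2, 5]]·[m, c]ᵀ = [137, 2]ᵀ.
Eliminating c: 5·(row 1) − (-2)·(row 2) gives 226·m = 5·137 − (-2)·2 = 689, so m = 689/226.
Then c = (2 − (-2)·(689/226))/5 = 183/113.
At x = 12: ŷ = (689/226)·(12) + (183/113)·(1) = 4317/113.

ŷ = 38.20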